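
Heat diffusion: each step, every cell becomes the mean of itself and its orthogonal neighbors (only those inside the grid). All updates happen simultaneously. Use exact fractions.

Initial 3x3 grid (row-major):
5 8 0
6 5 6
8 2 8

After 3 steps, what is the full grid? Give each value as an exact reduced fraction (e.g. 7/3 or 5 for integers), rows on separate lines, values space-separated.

After step 1:
  19/3 9/2 14/3
  6 27/5 19/4
  16/3 23/4 16/3
After step 2:
  101/18 209/40 167/36
  173/30 132/25 403/80
  205/36 1309/240 95/18
After step 3:
  5977/1080 4151/800 10729/2160
  20117/3600 8029/1500 24281/4800
  12179/2160 78143/14400 5677/1080

Answer: 5977/1080 4151/800 10729/2160
20117/3600 8029/1500 24281/4800
12179/2160 78143/14400 5677/1080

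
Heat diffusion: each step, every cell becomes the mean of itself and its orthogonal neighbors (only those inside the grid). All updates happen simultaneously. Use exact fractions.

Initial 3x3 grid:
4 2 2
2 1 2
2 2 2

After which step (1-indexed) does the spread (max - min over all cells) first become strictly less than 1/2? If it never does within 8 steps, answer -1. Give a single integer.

Step 1: max=8/3, min=7/4, spread=11/12
Step 2: max=43/18, min=11/6, spread=5/9
Step 3: max=2429/1080, min=673/360, spread=41/108
  -> spread < 1/2 first at step 3
Step 4: max=140683/64800, min=41111/21600, spread=347/1296
Step 5: max=8271101/3888000, min=2513617/1296000, spread=2921/15552
Step 6: max=489135547/233280000, min=152790599/77760000, spread=24611/186624
Step 7: max=29071055309/13996800000, min=9258416353/4665600000, spread=207329/2239488
Step 8: max=1732376335723/839808000000, min=559264663991/279936000000, spread=1746635/26873856

Answer: 3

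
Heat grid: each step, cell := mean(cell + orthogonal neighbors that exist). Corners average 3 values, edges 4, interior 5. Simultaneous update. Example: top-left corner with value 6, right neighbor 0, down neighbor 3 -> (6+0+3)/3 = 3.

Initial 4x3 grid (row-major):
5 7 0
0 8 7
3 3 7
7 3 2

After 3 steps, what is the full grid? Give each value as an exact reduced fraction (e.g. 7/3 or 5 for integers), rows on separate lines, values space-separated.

Answer: 209/48 1064/225 2117/432
10411/2400 13727/3000 35383/7200
29243/7200 26699/6000 10931/2400
2177/540 59311/14400 263/60

Derivation:
After step 1:
  4 5 14/3
  4 5 11/2
  13/4 24/5 19/4
  13/3 15/4 4
After step 2:
  13/3 14/3 91/18
  65/16 243/50 239/48
  983/240 431/100 381/80
  34/9 1013/240 25/6
After step 3:
  209/48 1064/225 2117/432
  10411/2400 13727/3000 35383/7200
  29243/7200 26699/6000 10931/2400
  2177/540 59311/14400 263/60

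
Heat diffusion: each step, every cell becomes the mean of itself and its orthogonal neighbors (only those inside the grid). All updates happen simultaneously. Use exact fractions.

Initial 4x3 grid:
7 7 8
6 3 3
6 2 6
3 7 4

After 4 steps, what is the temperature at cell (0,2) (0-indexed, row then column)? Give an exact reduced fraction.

Answer: 46763/8640

Derivation:
Step 1: cell (0,2) = 6
Step 2: cell (0,2) = 23/4
Step 3: cell (0,2) = 244/45
Step 4: cell (0,2) = 46763/8640
Full grid after step 4:
  144709/25920 188539/34560 46763/8640
  8969/1728 374221/72000 2893/576
  212737/43200 7087/1500 207587/43200
  60769/12960 22693/4800 59759/12960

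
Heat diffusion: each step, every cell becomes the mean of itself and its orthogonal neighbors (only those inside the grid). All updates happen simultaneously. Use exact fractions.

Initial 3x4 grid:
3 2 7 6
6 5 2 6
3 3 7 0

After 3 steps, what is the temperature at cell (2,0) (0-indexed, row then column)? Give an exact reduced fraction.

Step 1: cell (2,0) = 4
Step 2: cell (2,0) = 17/4
Step 3: cell (2,0) = 2857/720
Full grid after step 3:
  8551/2160 1571/360 397/90 659/135
  11941/2880 4787/1200 2713/600 6173/1440
  2857/720 251/60 176/45 1153/270

Answer: 2857/720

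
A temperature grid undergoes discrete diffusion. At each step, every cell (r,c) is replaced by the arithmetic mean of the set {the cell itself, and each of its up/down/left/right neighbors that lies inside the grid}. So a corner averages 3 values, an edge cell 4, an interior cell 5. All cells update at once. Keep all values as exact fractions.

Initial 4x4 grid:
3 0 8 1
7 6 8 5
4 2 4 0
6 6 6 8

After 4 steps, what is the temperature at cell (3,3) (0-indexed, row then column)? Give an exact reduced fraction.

Answer: 309961/64800

Derivation:
Step 1: cell (3,3) = 14/3
Step 2: cell (3,3) = 179/36
Step 3: cell (3,3) = 2015/432
Step 4: cell (3,3) = 309961/64800
Full grid after step 4:
  288227/64800 19057/4320 492113/108000 287203/64800
  194923/43200 837521/180000 162941/36000 990631/216000
  1038503/216000 850883/180000 862627/180000 988279/216000
  63349/12960 267977/54000 259261/54000 309961/64800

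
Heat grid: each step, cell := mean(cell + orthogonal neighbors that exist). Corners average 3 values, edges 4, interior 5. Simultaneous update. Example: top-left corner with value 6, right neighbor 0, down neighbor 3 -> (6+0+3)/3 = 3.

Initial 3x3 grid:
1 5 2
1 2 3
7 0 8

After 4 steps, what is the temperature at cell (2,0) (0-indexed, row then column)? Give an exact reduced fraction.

Step 1: cell (2,0) = 8/3
Step 2: cell (2,0) = 29/9
Step 3: cell (2,0) = 1603/540
Step 4: cell (2,0) = 6176/2025
Full grid after step 4:
  355039/129600 1222019/432000 397939/129600
  270157/96000 367327/120000 915971/288000
  6176/2025 2738663/864000 109541/32400

Answer: 6176/2025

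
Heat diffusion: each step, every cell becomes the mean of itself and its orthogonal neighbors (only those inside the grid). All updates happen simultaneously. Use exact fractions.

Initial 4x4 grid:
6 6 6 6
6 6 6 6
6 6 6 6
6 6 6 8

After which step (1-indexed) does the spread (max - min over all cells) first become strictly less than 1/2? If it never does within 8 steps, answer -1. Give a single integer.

Answer: 3

Derivation:
Step 1: max=20/3, min=6, spread=2/3
Step 2: max=59/9, min=6, spread=5/9
Step 3: max=689/108, min=6, spread=41/108
  -> spread < 1/2 first at step 3
Step 4: max=20483/3240, min=6, spread=1043/3240
Step 5: max=608753/97200, min=6, spread=25553/97200
Step 6: max=18167459/2916000, min=54079/9000, spread=645863/2916000
Step 7: max=542521691/87480000, min=360971/60000, spread=16225973/87480000
Step 8: max=16223877983/2624400000, min=162701/27000, spread=409340783/2624400000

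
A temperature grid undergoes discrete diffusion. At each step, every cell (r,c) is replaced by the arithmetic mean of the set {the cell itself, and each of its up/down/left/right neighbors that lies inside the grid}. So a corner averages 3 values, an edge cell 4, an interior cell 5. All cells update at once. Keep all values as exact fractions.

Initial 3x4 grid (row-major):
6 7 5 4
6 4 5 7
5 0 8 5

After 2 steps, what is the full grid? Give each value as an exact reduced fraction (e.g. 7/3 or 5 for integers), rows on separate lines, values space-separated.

Answer: 205/36 1289/240 1313/240 95/18
393/80 126/25 126/25 461/80
79/18 1009/240 1273/240 197/36

Derivation:
After step 1:
  19/3 11/2 21/4 16/3
  21/4 22/5 29/5 21/4
  11/3 17/4 9/2 20/3
After step 2:
  205/36 1289/240 1313/240 95/18
  393/80 126/25 126/25 461/80
  79/18 1009/240 1273/240 197/36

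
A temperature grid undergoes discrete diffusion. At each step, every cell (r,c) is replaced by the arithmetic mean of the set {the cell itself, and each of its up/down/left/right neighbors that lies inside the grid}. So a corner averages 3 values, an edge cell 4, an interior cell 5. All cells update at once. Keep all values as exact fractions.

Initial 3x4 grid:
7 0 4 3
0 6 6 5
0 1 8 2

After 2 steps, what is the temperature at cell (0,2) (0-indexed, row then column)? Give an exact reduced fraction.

Step 1: cell (0,2) = 13/4
Step 2: cell (0,2) = 173/40
Full grid after step 2:
  59/18 373/120 173/40 15/4
  511/240 393/100 199/50 47/10
  22/9 41/15 47/10 53/12

Answer: 173/40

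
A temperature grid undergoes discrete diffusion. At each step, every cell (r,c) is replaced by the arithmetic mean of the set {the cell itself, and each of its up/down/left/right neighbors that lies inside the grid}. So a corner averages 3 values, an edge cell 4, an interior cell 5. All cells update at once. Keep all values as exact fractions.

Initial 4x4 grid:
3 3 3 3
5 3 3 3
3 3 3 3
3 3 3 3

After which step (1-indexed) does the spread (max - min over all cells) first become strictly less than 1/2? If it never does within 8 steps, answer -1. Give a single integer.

Step 1: max=11/3, min=3, spread=2/3
Step 2: max=211/60, min=3, spread=31/60
Step 3: max=1831/540, min=3, spread=211/540
  -> spread < 1/2 first at step 3
Step 4: max=178843/54000, min=3, spread=16843/54000
Step 5: max=1596643/486000, min=13579/4500, spread=130111/486000
Step 6: max=47382367/14580000, min=817159/270000, spread=3255781/14580000
Step 7: max=1412553691/437400000, min=821107/270000, spread=82360351/437400000
Step 8: max=42117316891/13122000000, min=148306441/48600000, spread=2074577821/13122000000

Answer: 3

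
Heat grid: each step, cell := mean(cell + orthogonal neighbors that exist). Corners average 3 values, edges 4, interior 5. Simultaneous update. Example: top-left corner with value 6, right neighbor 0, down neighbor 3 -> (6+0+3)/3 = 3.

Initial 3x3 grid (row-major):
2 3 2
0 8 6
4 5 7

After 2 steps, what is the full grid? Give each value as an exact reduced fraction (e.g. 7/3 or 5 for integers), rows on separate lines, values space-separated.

After step 1:
  5/3 15/4 11/3
  7/2 22/5 23/4
  3 6 6
After step 2:
  107/36 809/240 79/18
  377/120 117/25 1189/240
  25/6 97/20 71/12

Answer: 107/36 809/240 79/18
377/120 117/25 1189/240
25/6 97/20 71/12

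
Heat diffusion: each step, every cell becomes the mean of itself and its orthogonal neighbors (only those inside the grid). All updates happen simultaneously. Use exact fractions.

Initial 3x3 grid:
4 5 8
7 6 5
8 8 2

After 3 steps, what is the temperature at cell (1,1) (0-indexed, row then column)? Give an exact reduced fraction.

Answer: 11961/2000

Derivation:
Step 1: cell (1,1) = 31/5
Step 2: cell (1,1) = 589/100
Step 3: cell (1,1) = 11961/2000
Full grid after step 3:
  3233/540 83359/14400 57/10
  29603/4800 11961/2000 27103/4800
  13837/2160 10873/1800 4139/720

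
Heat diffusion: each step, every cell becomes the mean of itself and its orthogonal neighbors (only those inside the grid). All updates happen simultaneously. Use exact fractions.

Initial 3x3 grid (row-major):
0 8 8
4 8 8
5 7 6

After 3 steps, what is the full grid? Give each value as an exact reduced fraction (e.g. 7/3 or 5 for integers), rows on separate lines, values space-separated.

Answer: 775/144 293/48 499/72
3097/576 1511/240 667/96
2443/432 1805/288 125/18

Derivation:
After step 1:
  4 6 8
  17/4 7 15/2
  16/3 13/2 7
After step 2:
  19/4 25/4 43/6
  247/48 25/4 59/8
  193/36 155/24 7
After step 3:
  775/144 293/48 499/72
  3097/576 1511/240 667/96
  2443/432 1805/288 125/18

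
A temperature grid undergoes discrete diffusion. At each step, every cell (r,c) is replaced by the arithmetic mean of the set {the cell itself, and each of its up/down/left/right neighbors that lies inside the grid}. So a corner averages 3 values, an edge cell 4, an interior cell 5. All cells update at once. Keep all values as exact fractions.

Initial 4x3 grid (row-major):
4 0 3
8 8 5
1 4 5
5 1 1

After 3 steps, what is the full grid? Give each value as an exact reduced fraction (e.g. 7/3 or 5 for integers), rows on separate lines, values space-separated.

Answer: 103/24 60071/14400 1715/432
10561/2400 12767/3000 3701/900
28463/7200 11477/3000 13369/3600
3589/1080 46451/14400 6863/2160

Derivation:
After step 1:
  4 15/4 8/3
  21/4 5 21/4
  9/2 19/5 15/4
  7/3 11/4 7/3
After step 2:
  13/3 185/48 35/9
  75/16 461/100 25/6
  953/240 99/25 227/60
  115/36 673/240 53/18
After step 3:
  103/24 60071/14400 1715/432
  10561/2400 12767/3000 3701/900
  28463/7200 11477/3000 13369/3600
  3589/1080 46451/14400 6863/2160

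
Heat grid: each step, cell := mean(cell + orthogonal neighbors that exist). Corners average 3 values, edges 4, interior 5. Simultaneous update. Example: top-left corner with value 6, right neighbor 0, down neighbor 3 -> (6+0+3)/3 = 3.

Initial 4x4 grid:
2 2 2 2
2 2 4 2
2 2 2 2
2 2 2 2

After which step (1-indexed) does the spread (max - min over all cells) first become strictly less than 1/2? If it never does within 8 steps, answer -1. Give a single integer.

Step 1: max=5/2, min=2, spread=1/2
Step 2: max=61/25, min=2, spread=11/25
  -> spread < 1/2 first at step 2
Step 3: max=2767/1200, min=2, spread=367/1200
Step 4: max=12371/5400, min=613/300, spread=1337/5400
Step 5: max=365669/162000, min=18469/9000, spread=33227/162000
Step 6: max=10934327/4860000, min=112049/54000, spread=849917/4860000
Step 7: max=325314347/145800000, min=1688533/810000, spread=21378407/145800000
Step 8: max=9714462371/4374000000, min=509688343/243000000, spread=540072197/4374000000

Answer: 2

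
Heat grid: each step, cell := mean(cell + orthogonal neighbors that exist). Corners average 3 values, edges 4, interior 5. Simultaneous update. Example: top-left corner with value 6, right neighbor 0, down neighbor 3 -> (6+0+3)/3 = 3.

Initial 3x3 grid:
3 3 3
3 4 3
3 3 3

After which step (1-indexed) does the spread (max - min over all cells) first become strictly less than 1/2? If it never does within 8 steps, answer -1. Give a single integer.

Answer: 1

Derivation:
Step 1: max=13/4, min=3, spread=1/4
  -> spread < 1/2 first at step 1
Step 2: max=81/25, min=249/80, spread=51/400
Step 3: max=15223/4800, min=1127/360, spread=589/14400
Step 4: max=94943/30000, min=905081/288000, spread=31859/1440000
Step 5: max=54531607/17280000, min=5664721/1800000, spread=751427/86400000
Step 6: max=340634687/108000000, min=3265463129/1036800000, spread=23149331/5184000000
Step 7: max=196106654263/62208000000, min=20414931889/6480000000, spread=616540643/311040000000
Step 8: max=1225512453983/388800000000, min=11761372008761/3732480000000, spread=17737747379/18662400000000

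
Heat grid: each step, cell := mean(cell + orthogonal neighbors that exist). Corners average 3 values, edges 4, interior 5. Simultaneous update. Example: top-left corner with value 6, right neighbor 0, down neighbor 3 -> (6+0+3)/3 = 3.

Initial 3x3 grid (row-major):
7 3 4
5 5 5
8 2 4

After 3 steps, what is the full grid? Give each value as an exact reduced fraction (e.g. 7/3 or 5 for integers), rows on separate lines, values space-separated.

Answer: 89/18 1523/320 619/144
4939/960 5459/1200 6341/1440
59/12 13567/2880 1829/432

Derivation:
After step 1:
  5 19/4 4
  25/4 4 9/2
  5 19/4 11/3
After step 2:
  16/3 71/16 53/12
  81/16 97/20 97/24
  16/3 209/48 155/36
After step 3:
  89/18 1523/320 619/144
  4939/960 5459/1200 6341/1440
  59/12 13567/2880 1829/432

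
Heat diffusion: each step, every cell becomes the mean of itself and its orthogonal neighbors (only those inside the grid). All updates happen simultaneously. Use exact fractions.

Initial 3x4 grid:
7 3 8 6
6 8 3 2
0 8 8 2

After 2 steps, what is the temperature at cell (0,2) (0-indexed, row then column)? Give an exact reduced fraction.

Step 1: cell (0,2) = 5
Step 2: cell (0,2) = 679/120
Full grid after step 2:
  205/36 673/120 679/120 163/36
  417/80 583/100 249/50 1103/240
  191/36 1291/240 421/80 25/6

Answer: 679/120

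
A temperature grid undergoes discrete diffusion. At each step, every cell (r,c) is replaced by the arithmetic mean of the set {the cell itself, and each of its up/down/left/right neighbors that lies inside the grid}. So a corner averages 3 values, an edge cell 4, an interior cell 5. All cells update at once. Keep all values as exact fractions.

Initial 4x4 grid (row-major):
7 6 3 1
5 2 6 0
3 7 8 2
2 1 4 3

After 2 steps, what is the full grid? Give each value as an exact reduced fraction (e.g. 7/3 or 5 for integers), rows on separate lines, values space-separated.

Answer: 59/12 197/40 409/120 91/36
197/40 439/100 413/100 319/120
147/40 451/100 413/100 139/40
13/4 137/40 159/40 41/12

Derivation:
After step 1:
  6 9/2 4 4/3
  17/4 26/5 19/5 9/4
  17/4 21/5 27/5 13/4
  2 7/2 4 3
After step 2:
  59/12 197/40 409/120 91/36
  197/40 439/100 413/100 319/120
  147/40 451/100 413/100 139/40
  13/4 137/40 159/40 41/12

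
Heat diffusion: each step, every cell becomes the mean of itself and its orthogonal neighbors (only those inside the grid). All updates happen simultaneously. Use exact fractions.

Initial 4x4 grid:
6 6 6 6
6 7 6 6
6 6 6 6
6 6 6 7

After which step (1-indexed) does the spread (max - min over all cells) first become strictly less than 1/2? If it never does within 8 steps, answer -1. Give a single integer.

Step 1: max=19/3, min=6, spread=1/3
  -> spread < 1/2 first at step 1
Step 2: max=113/18, min=6, spread=5/18
Step 3: max=1337/216, min=243/40, spread=31/270
Step 4: max=200317/32400, min=21883/3600, spread=337/3240
Step 5: max=5985091/972000, min=659153/108000, spread=26357/486000
Step 6: max=7176421/1166400, min=1319153/216000, spread=132487/2916000
Step 7: max=214960651/34992000, min=594441889/97200000, spread=12019637/437400000
Step 8: max=161130560437/26244000000, min=17839958063/2916000000, spread=57093787/2624400000

Answer: 1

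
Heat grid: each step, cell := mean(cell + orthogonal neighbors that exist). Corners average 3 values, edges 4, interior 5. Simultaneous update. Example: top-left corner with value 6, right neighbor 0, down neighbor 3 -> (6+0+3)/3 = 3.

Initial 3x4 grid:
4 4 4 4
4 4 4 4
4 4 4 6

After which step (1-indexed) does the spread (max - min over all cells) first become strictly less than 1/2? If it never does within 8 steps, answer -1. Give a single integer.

Step 1: max=14/3, min=4, spread=2/3
Step 2: max=41/9, min=4, spread=5/9
Step 3: max=473/108, min=4, spread=41/108
  -> spread < 1/2 first at step 3
Step 4: max=56057/12960, min=4, spread=4217/12960
Step 5: max=3319549/777600, min=14479/3600, spread=38417/155520
Step 6: max=197824211/46656000, min=290597/72000, spread=1903471/9331200
Step 7: max=11798429089/2799360000, min=8755759/2160000, spread=18038617/111974400
Step 8: max=705114582851/167961600000, min=790526759/194400000, spread=883978523/6718464000

Answer: 3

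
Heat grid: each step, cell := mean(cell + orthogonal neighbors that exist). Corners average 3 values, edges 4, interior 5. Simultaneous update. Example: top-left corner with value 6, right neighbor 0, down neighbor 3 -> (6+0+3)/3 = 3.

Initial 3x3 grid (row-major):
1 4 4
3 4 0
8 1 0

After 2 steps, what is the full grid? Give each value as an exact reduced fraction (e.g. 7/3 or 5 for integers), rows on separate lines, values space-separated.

Answer: 119/36 659/240 95/36
49/15 149/50 37/20
15/4 599/240 67/36

Derivation:
After step 1:
  8/3 13/4 8/3
  4 12/5 2
  4 13/4 1/3
After step 2:
  119/36 659/240 95/36
  49/15 149/50 37/20
  15/4 599/240 67/36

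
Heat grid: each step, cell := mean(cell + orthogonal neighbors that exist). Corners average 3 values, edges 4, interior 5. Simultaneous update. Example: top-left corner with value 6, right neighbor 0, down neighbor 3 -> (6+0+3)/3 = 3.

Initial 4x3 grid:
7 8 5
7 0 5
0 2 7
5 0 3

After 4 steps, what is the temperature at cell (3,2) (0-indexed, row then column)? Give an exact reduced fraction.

Answer: 207587/64800

Derivation:
Step 1: cell (3,2) = 10/3
Step 2: cell (3,2) = 121/36
Step 3: cell (3,2) = 1637/540
Step 4: cell (3,2) = 207587/64800
Full grid after step 4:
  77033/16200 1067669/216000 17249/3600
  229871/54000 187403/45000 8773/2000
  87503/27000 69543/20000 189881/54000
  187237/64800 413981/144000 207587/64800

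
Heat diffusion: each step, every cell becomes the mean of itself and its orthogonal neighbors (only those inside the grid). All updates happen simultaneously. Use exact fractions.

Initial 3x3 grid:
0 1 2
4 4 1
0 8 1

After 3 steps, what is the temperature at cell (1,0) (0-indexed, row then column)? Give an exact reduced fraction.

Answer: 9203/3600

Derivation:
Step 1: cell (1,0) = 2
Step 2: cell (1,0) = 169/60
Step 3: cell (1,0) = 9203/3600
Full grid after step 3:
  4831/2160 3243/1600 4571/2160
  9203/3600 4061/1500 4339/1800
  2267/720 43237/14400 6461/2160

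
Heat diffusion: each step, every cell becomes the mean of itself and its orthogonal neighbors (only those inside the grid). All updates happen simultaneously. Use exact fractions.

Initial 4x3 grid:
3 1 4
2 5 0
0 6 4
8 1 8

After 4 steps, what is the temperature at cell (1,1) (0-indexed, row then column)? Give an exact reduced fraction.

Answer: 222103/72000

Derivation:
Step 1: cell (1,1) = 14/5
Step 2: cell (1,1) = 3
Step 3: cell (1,1) = 1843/600
Step 4: cell (1,1) = 222103/72000
Full grid after step 4:
  23593/8640 479651/172800 74029/25920
  2431/800 222103/72000 139349/43200
  25067/7200 266753/72000 161677/43200
  33739/8640 691813/172800 108047/25920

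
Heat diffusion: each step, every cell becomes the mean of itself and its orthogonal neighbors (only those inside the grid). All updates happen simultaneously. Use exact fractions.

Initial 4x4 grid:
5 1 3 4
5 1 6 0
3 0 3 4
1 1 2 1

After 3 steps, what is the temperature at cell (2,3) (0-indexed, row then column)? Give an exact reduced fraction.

Answer: 8581/3600

Derivation:
Step 1: cell (2,3) = 2
Step 2: cell (2,3) = 65/24
Step 3: cell (2,3) = 8581/3600
Full grid after step 3:
  6691/2160 1303/450 2689/900 3043/1080
  19873/7200 16513/6000 7879/3000 10321/3600
  16177/7200 6359/3000 14459/6000 8581/3600
  1943/1080 13057/7200 13937/7200 973/432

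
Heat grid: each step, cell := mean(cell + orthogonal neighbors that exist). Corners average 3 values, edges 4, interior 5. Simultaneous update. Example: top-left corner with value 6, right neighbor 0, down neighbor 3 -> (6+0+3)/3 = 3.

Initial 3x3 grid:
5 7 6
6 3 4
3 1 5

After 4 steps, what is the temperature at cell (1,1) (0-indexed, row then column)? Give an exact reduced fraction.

Step 1: cell (1,1) = 21/5
Step 2: cell (1,1) = 106/25
Step 3: cell (1,1) = 6557/1500
Step 4: cell (1,1) = 391279/90000
Full grid after step 4:
  102709/21600 4155643/864000 615929/129600
  3778643/864000 391279/90000 630253/144000
  512779/129600 424721/108000 257027/64800

Answer: 391279/90000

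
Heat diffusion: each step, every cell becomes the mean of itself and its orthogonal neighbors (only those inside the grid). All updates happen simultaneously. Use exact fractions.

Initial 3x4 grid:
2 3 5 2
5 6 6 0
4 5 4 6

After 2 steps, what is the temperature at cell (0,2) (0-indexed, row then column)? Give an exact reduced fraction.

Answer: 109/30

Derivation:
Step 1: cell (0,2) = 4
Step 2: cell (0,2) = 109/30
Full grid after step 2:
  139/36 49/12 109/30 59/18
  69/16 111/25 439/100 401/120
  41/9 59/12 263/60 145/36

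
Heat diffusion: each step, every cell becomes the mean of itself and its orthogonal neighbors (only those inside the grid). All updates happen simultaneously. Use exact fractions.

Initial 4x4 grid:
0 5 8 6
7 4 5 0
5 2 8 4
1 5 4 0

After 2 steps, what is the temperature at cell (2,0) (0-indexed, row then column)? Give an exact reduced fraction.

Step 1: cell (2,0) = 15/4
Step 2: cell (2,0) = 973/240
Full grid after step 2:
  49/12 377/80 239/48 173/36
  327/80 453/100 479/100 197/48
  973/240 83/20 433/100 841/240
  125/36 943/240 871/240 119/36

Answer: 973/240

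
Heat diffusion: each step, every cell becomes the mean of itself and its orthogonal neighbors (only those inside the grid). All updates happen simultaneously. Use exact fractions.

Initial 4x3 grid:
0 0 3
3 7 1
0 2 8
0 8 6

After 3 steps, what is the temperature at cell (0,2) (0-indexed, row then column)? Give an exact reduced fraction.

Step 1: cell (0,2) = 4/3
Step 2: cell (0,2) = 103/36
Step 3: cell (0,2) = 2863/1080
Full grid after step 3:
  1367/720 18341/7200 2863/1080
  6097/2400 16583/6000 838/225
  19351/7200 7931/2000 15463/3600
  1475/432 4801/1200 275/54

Answer: 2863/1080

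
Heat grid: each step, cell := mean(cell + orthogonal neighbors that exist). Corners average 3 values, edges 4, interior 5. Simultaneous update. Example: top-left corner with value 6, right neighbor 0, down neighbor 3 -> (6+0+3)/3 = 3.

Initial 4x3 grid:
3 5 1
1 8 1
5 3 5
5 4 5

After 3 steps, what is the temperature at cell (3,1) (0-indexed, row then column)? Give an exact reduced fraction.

Answer: 60817/14400

Derivation:
Step 1: cell (3,1) = 17/4
Step 2: cell (3,1) = 223/48
Step 3: cell (3,1) = 60817/14400
Full grid after step 3:
  643/180 53077/14400 3613/1080
  3189/800 21983/6000 27251/7200
  28891/7200 25643/6000 28141/7200
  473/108 60817/14400 937/216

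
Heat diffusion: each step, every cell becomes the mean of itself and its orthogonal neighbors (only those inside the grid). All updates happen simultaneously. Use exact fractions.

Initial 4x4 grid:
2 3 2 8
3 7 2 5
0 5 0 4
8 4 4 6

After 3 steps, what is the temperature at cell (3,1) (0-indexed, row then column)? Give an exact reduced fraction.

Step 1: cell (3,1) = 21/4
Step 2: cell (3,1) = 319/80
Step 3: cell (3,1) = 9839/2400
Full grid after step 3:
  1433/432 24799/7200 9349/2400 1003/240
  6031/1800 21487/6000 1479/400 4937/1200
  2291/600 1451/400 22927/6000 13967/3600
  2869/720 9839/2400 27709/7200 1745/432

Answer: 9839/2400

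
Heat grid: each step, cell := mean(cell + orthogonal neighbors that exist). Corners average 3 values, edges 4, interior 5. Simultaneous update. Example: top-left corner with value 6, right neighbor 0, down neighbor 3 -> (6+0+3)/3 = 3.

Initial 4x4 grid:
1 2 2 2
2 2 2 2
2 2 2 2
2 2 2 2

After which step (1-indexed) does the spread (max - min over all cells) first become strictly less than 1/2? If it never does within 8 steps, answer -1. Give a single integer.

Step 1: max=2, min=5/3, spread=1/3
  -> spread < 1/2 first at step 1
Step 2: max=2, min=31/18, spread=5/18
Step 3: max=2, min=391/216, spread=41/216
Step 4: max=2, min=11917/6480, spread=1043/6480
Step 5: max=2, min=363247/194400, spread=25553/194400
Step 6: max=35921/18000, min=10992541/5832000, spread=645863/5832000
Step 7: max=239029/120000, min=332278309/174960000, spread=16225973/174960000
Step 8: max=107299/54000, min=10020122017/5248800000, spread=409340783/5248800000

Answer: 1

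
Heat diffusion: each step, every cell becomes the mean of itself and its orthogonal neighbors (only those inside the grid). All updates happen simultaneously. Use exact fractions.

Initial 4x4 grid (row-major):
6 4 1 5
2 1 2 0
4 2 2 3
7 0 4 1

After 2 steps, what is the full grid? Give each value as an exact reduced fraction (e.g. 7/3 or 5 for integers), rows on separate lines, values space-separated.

After step 1:
  4 3 3 2
  13/4 11/5 6/5 5/2
  15/4 9/5 13/5 3/2
  11/3 13/4 7/4 8/3
After step 2:
  41/12 61/20 23/10 5/2
  33/10 229/100 23/10 9/5
  187/60 68/25 177/100 139/60
  32/9 157/60 77/30 71/36

Answer: 41/12 61/20 23/10 5/2
33/10 229/100 23/10 9/5
187/60 68/25 177/100 139/60
32/9 157/60 77/30 71/36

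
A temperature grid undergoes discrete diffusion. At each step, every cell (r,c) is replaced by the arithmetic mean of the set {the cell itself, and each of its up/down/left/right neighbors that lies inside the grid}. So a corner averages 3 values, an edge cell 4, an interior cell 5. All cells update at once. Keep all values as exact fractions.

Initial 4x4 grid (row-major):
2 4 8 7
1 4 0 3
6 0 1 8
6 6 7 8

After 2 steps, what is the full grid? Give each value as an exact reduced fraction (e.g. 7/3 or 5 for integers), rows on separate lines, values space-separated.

Answer: 121/36 803/240 369/80 61/12
319/120 323/100 349/100 187/40
159/40 82/25 203/50 611/120
14/3 393/80 1267/240 109/18

Derivation:
After step 1:
  7/3 9/2 19/4 6
  13/4 9/5 16/5 9/2
  13/4 17/5 16/5 5
  6 19/4 11/2 23/3
After step 2:
  121/36 803/240 369/80 61/12
  319/120 323/100 349/100 187/40
  159/40 82/25 203/50 611/120
  14/3 393/80 1267/240 109/18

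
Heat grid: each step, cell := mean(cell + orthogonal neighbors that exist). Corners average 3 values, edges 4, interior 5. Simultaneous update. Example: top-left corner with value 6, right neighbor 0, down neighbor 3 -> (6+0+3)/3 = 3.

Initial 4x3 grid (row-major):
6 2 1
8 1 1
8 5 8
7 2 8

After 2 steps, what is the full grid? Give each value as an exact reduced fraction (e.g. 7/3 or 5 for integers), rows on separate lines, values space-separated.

Answer: 163/36 377/120 79/36
1289/240 96/25 779/240
1393/240 131/25 381/80
109/18 659/120 17/3

Derivation:
After step 1:
  16/3 5/2 4/3
  23/4 17/5 11/4
  7 24/5 11/2
  17/3 11/2 6
After step 2:
  163/36 377/120 79/36
  1289/240 96/25 779/240
  1393/240 131/25 381/80
  109/18 659/120 17/3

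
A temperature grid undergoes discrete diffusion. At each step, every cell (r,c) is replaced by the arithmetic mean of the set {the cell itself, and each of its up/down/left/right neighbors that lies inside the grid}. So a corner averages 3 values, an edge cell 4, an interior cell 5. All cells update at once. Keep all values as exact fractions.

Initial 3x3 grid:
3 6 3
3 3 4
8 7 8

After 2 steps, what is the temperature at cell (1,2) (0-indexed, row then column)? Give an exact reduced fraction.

Answer: 593/120

Derivation:
Step 1: cell (1,2) = 9/2
Step 2: cell (1,2) = 593/120
Full grid after step 2:
  4 1001/240 151/36
  377/80 118/25 593/120
  67/12 703/120 52/9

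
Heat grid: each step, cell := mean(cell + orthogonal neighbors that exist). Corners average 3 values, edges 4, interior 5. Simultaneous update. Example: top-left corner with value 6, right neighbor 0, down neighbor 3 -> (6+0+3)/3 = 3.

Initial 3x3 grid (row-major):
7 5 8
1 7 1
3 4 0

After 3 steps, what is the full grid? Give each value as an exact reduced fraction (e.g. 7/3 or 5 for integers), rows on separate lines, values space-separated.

Answer: 9941/2160 23569/4800 9691/2160
3399/800 23309/6000 14533/3600
917/270 25091/7200 3383/1080

Derivation:
After step 1:
  13/3 27/4 14/3
  9/2 18/5 4
  8/3 7/2 5/3
After step 2:
  187/36 387/80 185/36
  151/40 447/100 209/60
  32/9 343/120 55/18
After step 3:
  9941/2160 23569/4800 9691/2160
  3399/800 23309/6000 14533/3600
  917/270 25091/7200 3383/1080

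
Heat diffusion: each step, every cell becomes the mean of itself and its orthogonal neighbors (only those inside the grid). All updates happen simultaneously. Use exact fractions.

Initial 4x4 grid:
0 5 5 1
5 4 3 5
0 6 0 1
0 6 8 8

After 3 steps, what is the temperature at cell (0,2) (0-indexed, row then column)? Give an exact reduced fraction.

Step 1: cell (0,2) = 7/2
Step 2: cell (0,2) = 211/60
Step 3: cell (0,2) = 12593/3600
Full grid after step 3:
  1799/540 12301/3600 12593/3600 1801/540
  10981/3600 1328/375 263/75 12443/3600
  3859/1200 3507/1000 11969/3000 14231/3600
  389/120 299/75 3959/900 4913/1080

Answer: 12593/3600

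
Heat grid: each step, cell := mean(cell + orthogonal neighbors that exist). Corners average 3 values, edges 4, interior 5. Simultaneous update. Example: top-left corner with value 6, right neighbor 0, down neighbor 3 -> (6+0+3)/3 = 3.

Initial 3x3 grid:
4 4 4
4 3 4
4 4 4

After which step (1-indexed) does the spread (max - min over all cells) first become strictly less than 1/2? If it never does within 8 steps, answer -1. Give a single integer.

Step 1: max=4, min=15/4, spread=1/4
  -> spread < 1/2 first at step 1
Step 2: max=311/80, min=94/25, spread=51/400
Step 3: max=1393/360, min=18377/4800, spread=589/14400
Step 4: max=1110919/288000, min=115057/30000, spread=31859/1440000
Step 5: max=6935279/1800000, min=66428393/17280000, spread=751427/86400000
Step 6: max=3992136871/1036800000, min=415365313/108000000, spread=23149331/5184000000
Step 7: max=24945068111/6480000000, min=239349345737/62208000000, spread=616540643/311040000000
Step 8: max=14365987991239/3732480000000, min=1496087546017/388800000000, spread=17737747379/18662400000000

Answer: 1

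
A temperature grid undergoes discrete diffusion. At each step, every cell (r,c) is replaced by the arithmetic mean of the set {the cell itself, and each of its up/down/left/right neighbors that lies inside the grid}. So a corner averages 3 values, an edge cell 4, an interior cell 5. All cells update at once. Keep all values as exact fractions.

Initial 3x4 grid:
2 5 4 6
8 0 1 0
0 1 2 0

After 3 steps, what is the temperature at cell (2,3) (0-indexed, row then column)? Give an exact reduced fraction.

Step 1: cell (2,3) = 2/3
Step 2: cell (2,3) = 41/36
Step 3: cell (2,3) = 1397/1080
Full grid after step 3:
  503/144 2411/800 21269/7200 2767/1080
  2191/800 1331/500 3969/2000 9821/4800
  355/144 1411/800 11269/7200 1397/1080

Answer: 1397/1080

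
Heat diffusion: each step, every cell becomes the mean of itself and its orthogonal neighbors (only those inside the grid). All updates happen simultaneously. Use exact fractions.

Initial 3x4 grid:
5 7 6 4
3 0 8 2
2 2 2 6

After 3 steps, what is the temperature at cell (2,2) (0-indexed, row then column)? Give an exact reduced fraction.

Step 1: cell (2,2) = 9/2
Step 2: cell (2,2) = 97/30
Step 3: cell (2,2) = 6869/1800
Full grid after step 3:
  595/144 3349/800 11567/2400 3277/720
  23021/7200 23243/6000 23633/6000 16213/3600
  623/216 10483/3600 6869/1800 2069/540

Answer: 6869/1800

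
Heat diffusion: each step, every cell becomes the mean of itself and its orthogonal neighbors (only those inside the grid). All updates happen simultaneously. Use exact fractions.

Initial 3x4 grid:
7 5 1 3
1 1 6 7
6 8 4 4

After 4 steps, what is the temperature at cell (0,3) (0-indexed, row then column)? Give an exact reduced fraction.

Answer: 54629/12960

Derivation:
Step 1: cell (0,3) = 11/3
Step 2: cell (0,3) = 149/36
Step 3: cell (0,3) = 8773/2160
Step 4: cell (0,3) = 54629/12960
Full grid after step 4:
  104411/25920 175861/43200 175373/43200 54629/12960
  738289/172800 304427/72000 79063/18000 95089/21600
  38197/8640 65587/14400 66091/14400 2257/480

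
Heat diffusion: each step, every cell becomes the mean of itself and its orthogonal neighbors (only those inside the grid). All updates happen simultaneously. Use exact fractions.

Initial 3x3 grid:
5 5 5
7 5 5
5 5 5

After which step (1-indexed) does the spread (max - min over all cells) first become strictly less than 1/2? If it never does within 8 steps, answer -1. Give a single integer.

Answer: 3

Derivation:
Step 1: max=17/3, min=5, spread=2/3
Step 2: max=667/120, min=5, spread=67/120
Step 3: max=5837/1080, min=507/100, spread=1807/5400
  -> spread < 1/2 first at step 3
Step 4: max=2317963/432000, min=13861/2700, spread=33401/144000
Step 5: max=20669933/3888000, min=1393391/270000, spread=3025513/19440000
Step 6: max=8240926867/1555200000, min=74755949/14400000, spread=53531/497664
Step 7: max=492592925849/93312000000, min=20231116051/3888000000, spread=450953/5971968
Step 8: max=29502503560603/5598720000000, min=2433808610519/466560000000, spread=3799043/71663616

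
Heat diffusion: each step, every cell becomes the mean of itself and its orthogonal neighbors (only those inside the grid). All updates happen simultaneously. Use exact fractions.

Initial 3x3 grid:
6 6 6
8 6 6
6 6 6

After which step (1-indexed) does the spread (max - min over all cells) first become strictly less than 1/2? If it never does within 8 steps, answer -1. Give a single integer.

Answer: 3

Derivation:
Step 1: max=20/3, min=6, spread=2/3
Step 2: max=787/120, min=6, spread=67/120
Step 3: max=6917/1080, min=607/100, spread=1807/5400
  -> spread < 1/2 first at step 3
Step 4: max=2749963/432000, min=16561/2700, spread=33401/144000
Step 5: max=24557933/3888000, min=1663391/270000, spread=3025513/19440000
Step 6: max=9796126867/1555200000, min=89155949/14400000, spread=53531/497664
Step 7: max=585904925849/93312000000, min=24119116051/3888000000, spread=450953/5971968
Step 8: max=35101223560603/5598720000000, min=2900368610519/466560000000, spread=3799043/71663616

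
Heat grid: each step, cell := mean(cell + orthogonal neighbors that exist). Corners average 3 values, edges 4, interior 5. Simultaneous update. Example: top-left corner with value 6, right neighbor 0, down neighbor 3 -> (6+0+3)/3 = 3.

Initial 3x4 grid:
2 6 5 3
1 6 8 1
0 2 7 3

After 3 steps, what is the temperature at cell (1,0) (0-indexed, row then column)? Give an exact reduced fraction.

Step 1: cell (1,0) = 9/4
Step 2: cell (1,0) = 217/80
Step 3: cell (1,0) = 3007/960
Full grid after step 3:
  1261/360 1993/480 2167/480 127/30
  3007/960 1581/400 5297/1200 12259/2880
  259/90 581/160 6131/1440 4517/1080

Answer: 3007/960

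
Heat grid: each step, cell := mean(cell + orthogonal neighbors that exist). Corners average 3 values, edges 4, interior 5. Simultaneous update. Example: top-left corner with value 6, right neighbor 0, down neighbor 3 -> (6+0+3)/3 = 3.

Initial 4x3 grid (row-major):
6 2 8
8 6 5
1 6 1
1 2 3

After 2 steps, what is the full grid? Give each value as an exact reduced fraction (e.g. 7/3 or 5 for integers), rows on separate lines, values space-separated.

After step 1:
  16/3 11/2 5
  21/4 27/5 5
  4 16/5 15/4
  4/3 3 2
After step 2:
  193/36 637/120 31/6
  1199/240 487/100 383/80
  827/240 387/100 279/80
  25/9 143/60 35/12

Answer: 193/36 637/120 31/6
1199/240 487/100 383/80
827/240 387/100 279/80
25/9 143/60 35/12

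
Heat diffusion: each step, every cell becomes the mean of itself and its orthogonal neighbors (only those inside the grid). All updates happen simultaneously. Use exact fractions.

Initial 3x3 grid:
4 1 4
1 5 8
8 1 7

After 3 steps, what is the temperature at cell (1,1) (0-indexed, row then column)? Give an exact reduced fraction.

Step 1: cell (1,1) = 16/5
Step 2: cell (1,1) = 449/100
Step 3: cell (1,1) = 8001/2000
Full grid after step 3:
  197/60 28247/7200 4531/1080
  27797/7200 8001/2000 17411/3600
  8567/2160 67169/14400 10457/2160

Answer: 8001/2000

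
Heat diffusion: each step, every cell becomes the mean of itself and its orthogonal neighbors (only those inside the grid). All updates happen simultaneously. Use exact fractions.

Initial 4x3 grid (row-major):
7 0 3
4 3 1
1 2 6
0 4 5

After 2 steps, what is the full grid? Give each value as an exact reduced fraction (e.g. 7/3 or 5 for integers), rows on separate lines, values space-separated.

Answer: 32/9 41/16 47/18
67/24 309/100 121/48
311/120 66/25 299/80
37/18 757/240 15/4

Derivation:
After step 1:
  11/3 13/4 4/3
  15/4 2 13/4
  7/4 16/5 7/2
  5/3 11/4 5
After step 2:
  32/9 41/16 47/18
  67/24 309/100 121/48
  311/120 66/25 299/80
  37/18 757/240 15/4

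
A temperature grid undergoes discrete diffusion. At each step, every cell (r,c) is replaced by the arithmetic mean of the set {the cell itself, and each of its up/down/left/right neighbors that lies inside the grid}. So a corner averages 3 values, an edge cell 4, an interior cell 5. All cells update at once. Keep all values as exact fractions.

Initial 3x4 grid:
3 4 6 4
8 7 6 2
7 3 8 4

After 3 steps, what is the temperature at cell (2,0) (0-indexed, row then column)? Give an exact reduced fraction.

Step 1: cell (2,0) = 6
Step 2: cell (2,0) = 37/6
Step 3: cell (2,0) = 4237/720
Full grid after step 3:
  3907/720 6389/1200 5869/1200 139/30
  27691/4800 11019/2000 15581/3000 16847/3600
  4237/720 1741/300 4733/900 5309/1080

Answer: 4237/720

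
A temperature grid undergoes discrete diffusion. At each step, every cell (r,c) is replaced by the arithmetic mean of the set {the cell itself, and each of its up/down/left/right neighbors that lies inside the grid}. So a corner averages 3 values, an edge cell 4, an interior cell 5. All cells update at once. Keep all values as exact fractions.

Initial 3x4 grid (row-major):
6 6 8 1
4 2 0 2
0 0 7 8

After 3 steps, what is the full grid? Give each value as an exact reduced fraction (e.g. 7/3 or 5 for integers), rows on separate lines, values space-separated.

Answer: 8549/2160 29567/7200 27187/7200 2077/540
11891/3600 19651/6000 5609/1500 52939/14400
344/135 1337/450 12281/3600 8563/2160

Derivation:
After step 1:
  16/3 11/2 15/4 11/3
  3 12/5 19/5 11/4
  4/3 9/4 15/4 17/3
After step 2:
  83/18 1019/240 1003/240 61/18
  181/60 339/100 329/100 953/240
  79/36 73/30 58/15 73/18
After step 3:
  8549/2160 29567/7200 27187/7200 2077/540
  11891/3600 19651/6000 5609/1500 52939/14400
  344/135 1337/450 12281/3600 8563/2160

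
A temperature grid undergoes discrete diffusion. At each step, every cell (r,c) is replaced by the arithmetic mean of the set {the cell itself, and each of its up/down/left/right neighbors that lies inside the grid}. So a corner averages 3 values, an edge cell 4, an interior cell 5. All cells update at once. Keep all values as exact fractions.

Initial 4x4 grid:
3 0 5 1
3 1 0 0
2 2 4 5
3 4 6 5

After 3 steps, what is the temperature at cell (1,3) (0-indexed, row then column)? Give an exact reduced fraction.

Step 1: cell (1,3) = 3/2
Step 2: cell (1,3) = 9/4
Step 3: cell (1,3) = 927/400
Full grid after step 3:
  707/360 4741/2400 4357/2400 281/144
  5281/2400 2079/1000 4567/2000 927/400
  6209/2400 1129/400 9361/3000 2423/720
  2207/720 2041/600 281/72 4417/1080

Answer: 927/400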